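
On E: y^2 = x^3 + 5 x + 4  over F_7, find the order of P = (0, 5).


Compute successive multiples of P until we hit O:
  1P = (0, 5)
  2P = (2, 1)
  3P = (2, 6)
  4P = (0, 2)
  5P = O

ord(P) = 5


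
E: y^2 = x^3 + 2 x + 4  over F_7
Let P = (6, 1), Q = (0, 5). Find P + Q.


P != Q, so use the chord formula.
s = (y2 - y1) / (x2 - x1) = (4) / (1) mod 7 = 4
x3 = s^2 - x1 - x2 mod 7 = 4^2 - 6 - 0 = 3
y3 = s (x1 - x3) - y1 mod 7 = 4 * (6 - 3) - 1 = 4

P + Q = (3, 4)


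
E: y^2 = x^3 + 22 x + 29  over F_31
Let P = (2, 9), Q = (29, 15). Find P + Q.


P != Q, so use the chord formula.
s = (y2 - y1) / (x2 - x1) = (6) / (27) mod 31 = 14
x3 = s^2 - x1 - x2 mod 31 = 14^2 - 2 - 29 = 10
y3 = s (x1 - x3) - y1 mod 31 = 14 * (2 - 10) - 9 = 3

P + Q = (10, 3)


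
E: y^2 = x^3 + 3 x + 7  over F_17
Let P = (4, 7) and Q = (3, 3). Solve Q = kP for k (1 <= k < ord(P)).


Enumerate multiples of P until we hit Q = (3, 3):
  1P = (4, 7)
  2P = (9, 10)
  3P = (3, 14)
  4P = (8, 4)
  5P = (13, 4)
  6P = (2, 15)
  7P = (10, 0)
  8P = (2, 2)
  9P = (13, 13)
  10P = (8, 13)
  11P = (3, 3)
Match found at i = 11.

k = 11


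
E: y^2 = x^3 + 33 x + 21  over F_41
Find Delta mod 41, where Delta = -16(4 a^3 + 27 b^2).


4 a^3 + 27 b^2 = 4*33^3 + 27*21^2 = 143748 + 11907 = 155655
Delta = -16 * (155655) = -2490480
Delta mod 41 = 24

Delta = 24 (mod 41)


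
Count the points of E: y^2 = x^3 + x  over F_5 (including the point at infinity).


For each x in F_5, count y with y^2 = x^3 + 1 x + 0 mod 5:
  x = 0: RHS = 0, y in [0]  -> 1 point(s)
  x = 2: RHS = 0, y in [0]  -> 1 point(s)
  x = 3: RHS = 0, y in [0]  -> 1 point(s)
Affine points: 3. Add the point at infinity: total = 4.

#E(F_5) = 4


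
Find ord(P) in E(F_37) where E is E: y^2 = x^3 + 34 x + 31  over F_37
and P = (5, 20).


Compute successive multiples of P until we hit O:
  1P = (5, 20)
  2P = (11, 21)
  3P = (20, 33)
  4P = (19, 32)
  5P = (16, 34)
  6P = (6, 9)
  7P = (36, 25)
  8P = (8, 1)
  ... (continuing to 40P)
  40P = O

ord(P) = 40


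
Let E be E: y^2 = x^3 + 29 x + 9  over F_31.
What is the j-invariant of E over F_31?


Delta = -16(4 a^3 + 27 b^2) mod 31 = 23
-1728 * (4 a)^3 = -1728 * (4*29)^3 mod 31 = 27
j = 27 * 23^(-1) mod 31 = 16

j = 16 (mod 31)


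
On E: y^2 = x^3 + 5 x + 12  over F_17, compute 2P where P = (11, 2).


Doubling: s = (3 x1^2 + a) / (2 y1)
s = (3*11^2 + 5) / (2*2) mod 17 = 7
x3 = s^2 - 2 x1 mod 17 = 7^2 - 2*11 = 10
y3 = s (x1 - x3) - y1 mod 17 = 7 * (11 - 10) - 2 = 5

2P = (10, 5)


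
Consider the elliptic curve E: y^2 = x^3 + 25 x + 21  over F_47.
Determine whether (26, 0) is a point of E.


Check whether y^2 = x^3 + 25 x + 21 (mod 47) for (x, y) = (26, 0).
LHS: y^2 = 0^2 mod 47 = 0
RHS: x^3 + 25 x + 21 = 26^3 + 25*26 + 21 mod 47 = 11
LHS != RHS

No, not on the curve


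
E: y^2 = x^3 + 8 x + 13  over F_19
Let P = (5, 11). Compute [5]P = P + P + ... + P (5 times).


k = 5 = 101_2 (binary, LSB first: 101)
Double-and-add from P = (5, 11):
  bit 0 = 1: acc = O + (5, 11) = (5, 11)
  bit 1 = 0: acc unchanged = (5, 11)
  bit 2 = 1: acc = (5, 11) + (14, 0) = (9, 15)

5P = (9, 15)


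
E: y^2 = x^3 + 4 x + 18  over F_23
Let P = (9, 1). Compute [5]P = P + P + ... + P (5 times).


k = 5 = 101_2 (binary, LSB first: 101)
Double-and-add from P = (9, 1):
  bit 0 = 1: acc = O + (9, 1) = (9, 1)
  bit 1 = 0: acc unchanged = (9, 1)
  bit 2 = 1: acc = (9, 1) + (13, 17) = (17, 13)

5P = (17, 13)


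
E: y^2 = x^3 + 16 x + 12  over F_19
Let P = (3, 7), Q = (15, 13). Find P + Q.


P != Q, so use the chord formula.
s = (y2 - y1) / (x2 - x1) = (6) / (12) mod 19 = 10
x3 = s^2 - x1 - x2 mod 19 = 10^2 - 3 - 15 = 6
y3 = s (x1 - x3) - y1 mod 19 = 10 * (3 - 6) - 7 = 1

P + Q = (6, 1)


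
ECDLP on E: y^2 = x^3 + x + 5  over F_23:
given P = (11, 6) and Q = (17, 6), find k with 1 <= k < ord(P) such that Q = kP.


Enumerate multiples of P until we hit Q = (17, 6):
  1P = (11, 6)
  2P = (19, 12)
  3P = (18, 6)
  4P = (17, 17)
  5P = (22, 16)
  6P = (22, 7)
  7P = (17, 6)
Match found at i = 7.

k = 7


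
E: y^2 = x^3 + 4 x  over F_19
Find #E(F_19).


For each x in F_19, count y with y^2 = x^3 + 4 x + 0 mod 19:
  x = 0: RHS = 0, y in [0]  -> 1 point(s)
  x = 1: RHS = 5, y in [9, 10]  -> 2 point(s)
  x = 2: RHS = 16, y in [4, 15]  -> 2 point(s)
  x = 3: RHS = 1, y in [1, 18]  -> 2 point(s)
  x = 4: RHS = 4, y in [2, 17]  -> 2 point(s)
  x = 9: RHS = 5, y in [9, 10]  -> 2 point(s)
  x = 11: RHS = 7, y in [8, 11]  -> 2 point(s)
  x = 12: RHS = 9, y in [3, 16]  -> 2 point(s)
  x = 13: RHS = 7, y in [8, 11]  -> 2 point(s)
  x = 14: RHS = 7, y in [8, 11]  -> 2 point(s)
Affine points: 19. Add the point at infinity: total = 20.

#E(F_19) = 20


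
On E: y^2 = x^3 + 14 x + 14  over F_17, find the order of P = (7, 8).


Compute successive multiples of P until we hit O:
  1P = (7, 8)
  2P = (16, 13)
  3P = (9, 6)
  4P = (2, 4)
  5P = (10, 10)
  6P = (8, 14)
  7P = (4, 10)
  8P = (14, 8)
  ... (continuing to 23P)
  23P = O

ord(P) = 23


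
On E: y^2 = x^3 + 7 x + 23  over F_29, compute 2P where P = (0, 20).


Doubling: s = (3 x1^2 + a) / (2 y1)
s = (3*0^2 + 7) / (2*20) mod 29 = 27
x3 = s^2 - 2 x1 mod 29 = 27^2 - 2*0 = 4
y3 = s (x1 - x3) - y1 mod 29 = 27 * (0 - 4) - 20 = 17

2P = (4, 17)


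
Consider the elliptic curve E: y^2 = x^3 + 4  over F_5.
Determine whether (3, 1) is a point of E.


Check whether y^2 = x^3 + 0 x + 4 (mod 5) for (x, y) = (3, 1).
LHS: y^2 = 1^2 mod 5 = 1
RHS: x^3 + 0 x + 4 = 3^3 + 0*3 + 4 mod 5 = 1
LHS = RHS

Yes, on the curve


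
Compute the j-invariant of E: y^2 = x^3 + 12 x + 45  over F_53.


Delta = -16(4 a^3 + 27 b^2) mod 53 = 37
-1728 * (4 a)^3 = -1728 * (4*12)^3 mod 53 = 25
j = 25 * 37^(-1) mod 53 = 15

j = 15 (mod 53)


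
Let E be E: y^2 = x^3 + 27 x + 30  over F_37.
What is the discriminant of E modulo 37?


4 a^3 + 27 b^2 = 4*27^3 + 27*30^2 = 78732 + 24300 = 103032
Delta = -16 * (103032) = -1648512
Delta mod 37 = 23

Delta = 23 (mod 37)


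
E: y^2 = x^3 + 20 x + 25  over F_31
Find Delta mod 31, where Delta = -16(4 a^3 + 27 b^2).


4 a^3 + 27 b^2 = 4*20^3 + 27*25^2 = 32000 + 16875 = 48875
Delta = -16 * (48875) = -782000
Delta mod 31 = 6

Delta = 6 (mod 31)


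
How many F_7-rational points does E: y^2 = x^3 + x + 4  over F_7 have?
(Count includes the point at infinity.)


For each x in F_7, count y with y^2 = x^3 + 1 x + 4 mod 7:
  x = 0: RHS = 4, y in [2, 5]  -> 2 point(s)
  x = 2: RHS = 0, y in [0]  -> 1 point(s)
  x = 4: RHS = 2, y in [3, 4]  -> 2 point(s)
  x = 5: RHS = 1, y in [1, 6]  -> 2 point(s)
  x = 6: RHS = 2, y in [3, 4]  -> 2 point(s)
Affine points: 9. Add the point at infinity: total = 10.

#E(F_7) = 10


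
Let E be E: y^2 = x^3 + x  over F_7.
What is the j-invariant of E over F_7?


Delta = -16(4 a^3 + 27 b^2) mod 7 = 6
-1728 * (4 a)^3 = -1728 * (4*1)^3 mod 7 = 1
j = 1 * 6^(-1) mod 7 = 6

j = 6 (mod 7)


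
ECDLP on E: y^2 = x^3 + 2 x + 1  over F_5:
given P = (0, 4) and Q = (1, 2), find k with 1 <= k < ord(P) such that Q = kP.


Enumerate multiples of P until we hit Q = (1, 2):
  1P = (0, 4)
  2P = (1, 2)
Match found at i = 2.

k = 2


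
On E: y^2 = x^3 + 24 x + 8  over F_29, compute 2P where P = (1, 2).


Doubling: s = (3 x1^2 + a) / (2 y1)
s = (3*1^2 + 24) / (2*2) mod 29 = 14
x3 = s^2 - 2 x1 mod 29 = 14^2 - 2*1 = 20
y3 = s (x1 - x3) - y1 mod 29 = 14 * (1 - 20) - 2 = 22

2P = (20, 22)


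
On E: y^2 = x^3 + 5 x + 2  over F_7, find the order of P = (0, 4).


Compute successive multiples of P until we hit O:
  1P = (0, 4)
  2P = (4, 4)
  3P = (3, 3)
  4P = (1, 1)
  5P = (1, 6)
  6P = (3, 4)
  7P = (4, 3)
  8P = (0, 3)
  ... (continuing to 9P)
  9P = O

ord(P) = 9


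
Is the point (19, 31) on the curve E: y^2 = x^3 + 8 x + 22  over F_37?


Check whether y^2 = x^3 + 8 x + 22 (mod 37) for (x, y) = (19, 31).
LHS: y^2 = 31^2 mod 37 = 36
RHS: x^3 + 8 x + 22 = 19^3 + 8*19 + 22 mod 37 = 3
LHS != RHS

No, not on the curve


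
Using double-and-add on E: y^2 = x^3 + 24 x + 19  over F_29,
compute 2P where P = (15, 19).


k = 2 = 10_2 (binary, LSB first: 01)
Double-and-add from P = (15, 19):
  bit 0 = 0: acc unchanged = O
  bit 1 = 1: acc = O + (12, 11) = (12, 11)

2P = (12, 11)


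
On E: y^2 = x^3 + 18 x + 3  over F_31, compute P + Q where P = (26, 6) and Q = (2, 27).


P != Q, so use the chord formula.
s = (y2 - y1) / (x2 - x1) = (21) / (7) mod 31 = 3
x3 = s^2 - x1 - x2 mod 31 = 3^2 - 26 - 2 = 12
y3 = s (x1 - x3) - y1 mod 31 = 3 * (26 - 12) - 6 = 5

P + Q = (12, 5)


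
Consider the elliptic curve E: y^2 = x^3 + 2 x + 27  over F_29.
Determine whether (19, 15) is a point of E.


Check whether y^2 = x^3 + 2 x + 27 (mod 29) for (x, y) = (19, 15).
LHS: y^2 = 15^2 mod 29 = 22
RHS: x^3 + 2 x + 27 = 19^3 + 2*19 + 27 mod 29 = 22
LHS = RHS

Yes, on the curve


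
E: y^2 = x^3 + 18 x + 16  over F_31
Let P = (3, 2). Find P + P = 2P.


Doubling: s = (3 x1^2 + a) / (2 y1)
s = (3*3^2 + 18) / (2*2) mod 31 = 19
x3 = s^2 - 2 x1 mod 31 = 19^2 - 2*3 = 14
y3 = s (x1 - x3) - y1 mod 31 = 19 * (3 - 14) - 2 = 6

2P = (14, 6)


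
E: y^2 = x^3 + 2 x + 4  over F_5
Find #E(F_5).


For each x in F_5, count y with y^2 = x^3 + 2 x + 4 mod 5:
  x = 0: RHS = 4, y in [2, 3]  -> 2 point(s)
  x = 2: RHS = 1, y in [1, 4]  -> 2 point(s)
  x = 4: RHS = 1, y in [1, 4]  -> 2 point(s)
Affine points: 6. Add the point at infinity: total = 7.

#E(F_5) = 7


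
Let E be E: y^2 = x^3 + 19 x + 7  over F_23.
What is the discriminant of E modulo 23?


4 a^3 + 27 b^2 = 4*19^3 + 27*7^2 = 27436 + 1323 = 28759
Delta = -16 * (28759) = -460144
Delta mod 23 = 17

Delta = 17 (mod 23)


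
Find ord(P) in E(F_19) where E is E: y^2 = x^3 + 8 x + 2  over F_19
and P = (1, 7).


Compute successive multiples of P until we hit O:
  1P = (1, 7)
  2P = (15, 1)
  3P = (9, 10)
  4P = (13, 17)
  5P = (2, 8)
  6P = (17, 15)
  7P = (6, 0)
  8P = (17, 4)
  ... (continuing to 14P)
  14P = O

ord(P) = 14


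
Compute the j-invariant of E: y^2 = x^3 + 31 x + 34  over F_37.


Delta = -16(4 a^3 + 27 b^2) mod 37 = 20
-1728 * (4 a)^3 = -1728 * (4*31)^3 mod 37 = 6
j = 6 * 20^(-1) mod 37 = 4

j = 4 (mod 37)


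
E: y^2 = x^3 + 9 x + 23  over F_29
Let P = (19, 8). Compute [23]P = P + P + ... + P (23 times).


k = 23 = 10111_2 (binary, LSB first: 11101)
Double-and-add from P = (19, 8):
  bit 0 = 1: acc = O + (19, 8) = (19, 8)
  bit 1 = 1: acc = (19, 8) + (0, 20) = (1, 2)
  bit 2 = 1: acc = (1, 2) + (22, 20) = (2, 22)
  bit 3 = 0: acc unchanged = (2, 22)
  bit 4 = 1: acc = (2, 22) + (15, 13) = (19, 21)

23P = (19, 21)


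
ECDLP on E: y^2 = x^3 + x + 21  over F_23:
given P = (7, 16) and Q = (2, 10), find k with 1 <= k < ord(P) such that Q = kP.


Enumerate multiples of P until we hit Q = (2, 10):
  1P = (7, 16)
  2P = (2, 10)
Match found at i = 2.

k = 2


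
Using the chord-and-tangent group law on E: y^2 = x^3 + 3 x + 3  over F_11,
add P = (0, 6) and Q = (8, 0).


P != Q, so use the chord formula.
s = (y2 - y1) / (x2 - x1) = (5) / (8) mod 11 = 2
x3 = s^2 - x1 - x2 mod 11 = 2^2 - 0 - 8 = 7
y3 = s (x1 - x3) - y1 mod 11 = 2 * (0 - 7) - 6 = 2

P + Q = (7, 2)


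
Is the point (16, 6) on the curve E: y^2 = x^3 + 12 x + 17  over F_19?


Check whether y^2 = x^3 + 12 x + 17 (mod 19) for (x, y) = (16, 6).
LHS: y^2 = 6^2 mod 19 = 17
RHS: x^3 + 12 x + 17 = 16^3 + 12*16 + 17 mod 19 = 11
LHS != RHS

No, not on the curve


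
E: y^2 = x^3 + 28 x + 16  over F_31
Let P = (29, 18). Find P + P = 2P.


Doubling: s = (3 x1^2 + a) / (2 y1)
s = (3*29^2 + 28) / (2*18) mod 31 = 8
x3 = s^2 - 2 x1 mod 31 = 8^2 - 2*29 = 6
y3 = s (x1 - x3) - y1 mod 31 = 8 * (29 - 6) - 18 = 11

2P = (6, 11)


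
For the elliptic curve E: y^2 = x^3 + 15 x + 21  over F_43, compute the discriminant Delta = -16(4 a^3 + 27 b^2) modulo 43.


4 a^3 + 27 b^2 = 4*15^3 + 27*21^2 = 13500 + 11907 = 25407
Delta = -16 * (25407) = -406512
Delta mod 43 = 10

Delta = 10 (mod 43)


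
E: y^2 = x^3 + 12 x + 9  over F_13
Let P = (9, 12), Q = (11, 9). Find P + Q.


P != Q, so use the chord formula.
s = (y2 - y1) / (x2 - x1) = (10) / (2) mod 13 = 5
x3 = s^2 - x1 - x2 mod 13 = 5^2 - 9 - 11 = 5
y3 = s (x1 - x3) - y1 mod 13 = 5 * (9 - 5) - 12 = 8

P + Q = (5, 8)


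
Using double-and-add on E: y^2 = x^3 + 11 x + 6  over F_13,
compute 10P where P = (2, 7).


k = 10 = 1010_2 (binary, LSB first: 0101)
Double-and-add from P = (2, 7):
  bit 0 = 0: acc unchanged = O
  bit 1 = 1: acc = O + (5, 2) = (5, 2)
  bit 2 = 0: acc unchanged = (5, 2)
  bit 3 = 1: acc = (5, 2) + (3, 1) = (2, 6)

10P = (2, 6)


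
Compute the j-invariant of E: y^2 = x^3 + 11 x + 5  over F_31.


Delta = -16(4 a^3 + 27 b^2) mod 31 = 23
-1728 * (4 a)^3 = -1728 * (4*11)^3 mod 31 = 30
j = 30 * 23^(-1) mod 31 = 4

j = 4 (mod 31)


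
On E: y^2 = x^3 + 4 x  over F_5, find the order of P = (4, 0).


Compute successive multiples of P until we hit O:
  1P = (4, 0)
  2P = O

ord(P) = 2


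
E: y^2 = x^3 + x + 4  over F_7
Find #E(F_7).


For each x in F_7, count y with y^2 = x^3 + 1 x + 4 mod 7:
  x = 0: RHS = 4, y in [2, 5]  -> 2 point(s)
  x = 2: RHS = 0, y in [0]  -> 1 point(s)
  x = 4: RHS = 2, y in [3, 4]  -> 2 point(s)
  x = 5: RHS = 1, y in [1, 6]  -> 2 point(s)
  x = 6: RHS = 2, y in [3, 4]  -> 2 point(s)
Affine points: 9. Add the point at infinity: total = 10.

#E(F_7) = 10


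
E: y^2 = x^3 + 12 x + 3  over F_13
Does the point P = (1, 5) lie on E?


Check whether y^2 = x^3 + 12 x + 3 (mod 13) for (x, y) = (1, 5).
LHS: y^2 = 5^2 mod 13 = 12
RHS: x^3 + 12 x + 3 = 1^3 + 12*1 + 3 mod 13 = 3
LHS != RHS

No, not on the curve


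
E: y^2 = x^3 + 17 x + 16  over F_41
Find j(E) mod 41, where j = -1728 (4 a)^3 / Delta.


Delta = -16(4 a^3 + 27 b^2) mod 41 = 23
-1728 * (4 a)^3 = -1728 * (4*17)^3 mod 41 = 23
j = 23 * 23^(-1) mod 41 = 1

j = 1 (mod 41)


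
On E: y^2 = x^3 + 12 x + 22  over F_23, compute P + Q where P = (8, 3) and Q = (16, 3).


P != Q, so use the chord formula.
s = (y2 - y1) / (x2 - x1) = (0) / (8) mod 23 = 0
x3 = s^2 - x1 - x2 mod 23 = 0^2 - 8 - 16 = 22
y3 = s (x1 - x3) - y1 mod 23 = 0 * (8 - 22) - 3 = 20

P + Q = (22, 20)


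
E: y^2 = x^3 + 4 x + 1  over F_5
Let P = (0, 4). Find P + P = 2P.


Doubling: s = (3 x1^2 + a) / (2 y1)
s = (3*0^2 + 4) / (2*4) mod 5 = 3
x3 = s^2 - 2 x1 mod 5 = 3^2 - 2*0 = 4
y3 = s (x1 - x3) - y1 mod 5 = 3 * (0 - 4) - 4 = 4

2P = (4, 4)


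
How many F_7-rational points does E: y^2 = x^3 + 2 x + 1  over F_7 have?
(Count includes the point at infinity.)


For each x in F_7, count y with y^2 = x^3 + 2 x + 1 mod 7:
  x = 0: RHS = 1, y in [1, 6]  -> 2 point(s)
  x = 1: RHS = 4, y in [2, 5]  -> 2 point(s)
Affine points: 4. Add the point at infinity: total = 5.

#E(F_7) = 5


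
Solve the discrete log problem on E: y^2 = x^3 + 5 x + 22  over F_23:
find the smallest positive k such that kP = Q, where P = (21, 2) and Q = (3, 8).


Enumerate multiples of P until we hit Q = (3, 8):
  1P = (21, 2)
  2P = (12, 19)
  3P = (16, 9)
  4P = (22, 4)
  5P = (7, 3)
  6P = (20, 16)
  7P = (17, 11)
  8P = (3, 15)
  9P = (3, 8)
Match found at i = 9.

k = 9


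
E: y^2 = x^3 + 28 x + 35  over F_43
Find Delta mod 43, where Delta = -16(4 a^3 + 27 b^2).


4 a^3 + 27 b^2 = 4*28^3 + 27*35^2 = 87808 + 33075 = 120883
Delta = -16 * (120883) = -1934128
Delta mod 43 = 12

Delta = 12 (mod 43)


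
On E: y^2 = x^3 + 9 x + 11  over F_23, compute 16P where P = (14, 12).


k = 16 = 10000_2 (binary, LSB first: 00001)
Double-and-add from P = (14, 12):
  bit 0 = 0: acc unchanged = O
  bit 1 = 0: acc unchanged = O
  bit 2 = 0: acc unchanged = O
  bit 3 = 0: acc unchanged = O
  bit 4 = 1: acc = O + (15, 5) = (15, 5)

16P = (15, 5)


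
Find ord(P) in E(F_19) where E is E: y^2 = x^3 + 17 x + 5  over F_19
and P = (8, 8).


Compute successive multiples of P until we hit O:
  1P = (8, 8)
  2P = (3, 11)
  3P = (0, 10)
  4P = (17, 18)
  5P = (14, 17)
  6P = (4, 17)
  7P = (18, 5)
  8P = (10, 4)
  ... (continuing to 28P)
  28P = O

ord(P) = 28


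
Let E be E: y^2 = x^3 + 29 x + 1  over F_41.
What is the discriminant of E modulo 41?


4 a^3 + 27 b^2 = 4*29^3 + 27*1^2 = 97556 + 27 = 97583
Delta = -16 * (97583) = -1561328
Delta mod 41 = 34

Delta = 34 (mod 41)


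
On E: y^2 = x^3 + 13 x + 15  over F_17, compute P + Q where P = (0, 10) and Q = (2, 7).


P != Q, so use the chord formula.
s = (y2 - y1) / (x2 - x1) = (14) / (2) mod 17 = 7
x3 = s^2 - x1 - x2 mod 17 = 7^2 - 0 - 2 = 13
y3 = s (x1 - x3) - y1 mod 17 = 7 * (0 - 13) - 10 = 1

P + Q = (13, 1)


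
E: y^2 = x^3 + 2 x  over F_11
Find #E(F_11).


For each x in F_11, count y with y^2 = x^3 + 2 x + 0 mod 11:
  x = 0: RHS = 0, y in [0]  -> 1 point(s)
  x = 1: RHS = 3, y in [5, 6]  -> 2 point(s)
  x = 2: RHS = 1, y in [1, 10]  -> 2 point(s)
  x = 3: RHS = 0, y in [0]  -> 1 point(s)
  x = 5: RHS = 3, y in [5, 6]  -> 2 point(s)
  x = 7: RHS = 5, y in [4, 7]  -> 2 point(s)
  x = 8: RHS = 0, y in [0]  -> 1 point(s)
Affine points: 11. Add the point at infinity: total = 12.

#E(F_11) = 12


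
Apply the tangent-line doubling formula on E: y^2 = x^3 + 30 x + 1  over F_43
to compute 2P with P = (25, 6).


Doubling: s = (3 x1^2 + a) / (2 y1)
s = (3*25^2 + 30) / (2*6) mod 43 = 19
x3 = s^2 - 2 x1 mod 43 = 19^2 - 2*25 = 10
y3 = s (x1 - x3) - y1 mod 43 = 19 * (25 - 10) - 6 = 21

2P = (10, 21)


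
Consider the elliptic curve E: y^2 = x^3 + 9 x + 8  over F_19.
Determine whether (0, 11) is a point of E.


Check whether y^2 = x^3 + 9 x + 8 (mod 19) for (x, y) = (0, 11).
LHS: y^2 = 11^2 mod 19 = 7
RHS: x^3 + 9 x + 8 = 0^3 + 9*0 + 8 mod 19 = 8
LHS != RHS

No, not on the curve


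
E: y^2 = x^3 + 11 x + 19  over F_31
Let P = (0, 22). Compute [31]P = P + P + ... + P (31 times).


k = 31 = 11111_2 (binary, LSB first: 11111)
Double-and-add from P = (0, 22):
  bit 0 = 1: acc = O + (0, 22) = (0, 22)
  bit 1 = 1: acc = (0, 22) + (2, 24) = (30, 10)
  bit 2 = 1: acc = (30, 10) + (21, 5) = (27, 2)
  bit 3 = 1: acc = (27, 2) + (29, 19) = (24, 8)
  bit 4 = 1: acc = (24, 8) + (11, 18) = (12, 9)

31P = (12, 9)


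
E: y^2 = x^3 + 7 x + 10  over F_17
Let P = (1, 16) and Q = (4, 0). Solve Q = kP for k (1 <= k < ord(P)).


Enumerate multiples of P until we hit Q = (4, 0):
  1P = (1, 16)
  2P = (6, 9)
  3P = (14, 9)
  4P = (4, 0)
Match found at i = 4.

k = 4


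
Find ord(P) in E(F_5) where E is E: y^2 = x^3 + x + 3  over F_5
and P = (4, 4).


Compute successive multiples of P until we hit O:
  1P = (4, 4)
  2P = (1, 0)
  3P = (4, 1)
  4P = O

ord(P) = 4


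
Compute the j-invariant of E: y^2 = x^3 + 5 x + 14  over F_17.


Delta = -16(4 a^3 + 27 b^2) mod 17 = 12
-1728 * (4 a)^3 = -1728 * (4*5)^3 mod 17 = 9
j = 9 * 12^(-1) mod 17 = 5

j = 5 (mod 17)


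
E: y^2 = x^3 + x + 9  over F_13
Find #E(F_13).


For each x in F_13, count y with y^2 = x^3 + 1 x + 9 mod 13:
  x = 0: RHS = 9, y in [3, 10]  -> 2 point(s)
  x = 3: RHS = 0, y in [0]  -> 1 point(s)
  x = 4: RHS = 12, y in [5, 8]  -> 2 point(s)
  x = 5: RHS = 9, y in [3, 10]  -> 2 point(s)
  x = 6: RHS = 10, y in [6, 7]  -> 2 point(s)
  x = 8: RHS = 9, y in [3, 10]  -> 2 point(s)
  x = 11: RHS = 12, y in [5, 8]  -> 2 point(s)
Affine points: 13. Add the point at infinity: total = 14.

#E(F_13) = 14


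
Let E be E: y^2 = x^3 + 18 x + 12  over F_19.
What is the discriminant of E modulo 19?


4 a^3 + 27 b^2 = 4*18^3 + 27*12^2 = 23328 + 3888 = 27216
Delta = -16 * (27216) = -435456
Delta mod 19 = 5

Delta = 5 (mod 19)


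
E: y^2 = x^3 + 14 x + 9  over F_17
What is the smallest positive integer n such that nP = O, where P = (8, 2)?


Compute successive multiples of P until we hit O:
  1P = (8, 2)
  2P = (14, 12)
  3P = (11, 10)
  4P = (7, 12)
  5P = (0, 3)
  6P = (13, 5)
  7P = (12, 16)
  8P = (5, 0)
  ... (continuing to 16P)
  16P = O

ord(P) = 16


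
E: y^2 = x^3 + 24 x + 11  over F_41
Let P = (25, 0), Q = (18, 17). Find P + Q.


P != Q, so use the chord formula.
s = (y2 - y1) / (x2 - x1) = (17) / (34) mod 41 = 21
x3 = s^2 - x1 - x2 mod 41 = 21^2 - 25 - 18 = 29
y3 = s (x1 - x3) - y1 mod 41 = 21 * (25 - 29) - 0 = 39

P + Q = (29, 39)


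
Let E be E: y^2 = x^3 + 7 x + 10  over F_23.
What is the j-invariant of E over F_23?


Delta = -16(4 a^3 + 27 b^2) mod 23 = 7
-1728 * (4 a)^3 = -1728 * (4*7)^3 mod 23 = 16
j = 16 * 7^(-1) mod 23 = 22

j = 22 (mod 23)


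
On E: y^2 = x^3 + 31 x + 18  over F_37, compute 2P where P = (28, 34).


Doubling: s = (3 x1^2 + a) / (2 y1)
s = (3*28^2 + 31) / (2*34) mod 37 = 16
x3 = s^2 - 2 x1 mod 37 = 16^2 - 2*28 = 15
y3 = s (x1 - x3) - y1 mod 37 = 16 * (28 - 15) - 34 = 26

2P = (15, 26)


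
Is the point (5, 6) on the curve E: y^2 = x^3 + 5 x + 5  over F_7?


Check whether y^2 = x^3 + 5 x + 5 (mod 7) for (x, y) = (5, 6).
LHS: y^2 = 6^2 mod 7 = 1
RHS: x^3 + 5 x + 5 = 5^3 + 5*5 + 5 mod 7 = 1
LHS = RHS

Yes, on the curve


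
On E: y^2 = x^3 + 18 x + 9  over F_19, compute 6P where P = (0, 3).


k = 6 = 110_2 (binary, LSB first: 011)
Double-and-add from P = (0, 3):
  bit 0 = 0: acc unchanged = O
  bit 1 = 1: acc = O + (9, 8) = (9, 8)
  bit 2 = 1: acc = (9, 8) + (8, 0) = (9, 11)

6P = (9, 11)


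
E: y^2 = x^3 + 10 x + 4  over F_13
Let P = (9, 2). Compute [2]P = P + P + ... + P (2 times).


k = 2 = 10_2 (binary, LSB first: 01)
Double-and-add from P = (9, 2):
  bit 0 = 0: acc unchanged = O
  bit 1 = 1: acc = O + (7, 1) = (7, 1)

2P = (7, 1)


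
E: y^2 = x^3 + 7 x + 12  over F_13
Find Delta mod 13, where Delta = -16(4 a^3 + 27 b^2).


4 a^3 + 27 b^2 = 4*7^3 + 27*12^2 = 1372 + 3888 = 5260
Delta = -16 * (5260) = -84160
Delta mod 13 = 2

Delta = 2 (mod 13)


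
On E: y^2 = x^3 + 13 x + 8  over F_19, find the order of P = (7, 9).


Compute successive multiples of P until we hit O:
  1P = (7, 9)
  2P = (12, 12)
  3P = (11, 0)
  4P = (12, 7)
  5P = (7, 10)
  6P = O

ord(P) = 6


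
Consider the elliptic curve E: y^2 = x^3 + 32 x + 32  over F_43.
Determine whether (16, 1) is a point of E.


Check whether y^2 = x^3 + 32 x + 32 (mod 43) for (x, y) = (16, 1).
LHS: y^2 = 1^2 mod 43 = 1
RHS: x^3 + 32 x + 32 = 16^3 + 32*16 + 32 mod 43 = 39
LHS != RHS

No, not on the curve


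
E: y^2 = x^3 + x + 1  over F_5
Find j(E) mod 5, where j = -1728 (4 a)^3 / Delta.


Delta = -16(4 a^3 + 27 b^2) mod 5 = 4
-1728 * (4 a)^3 = -1728 * (4*1)^3 mod 5 = 3
j = 3 * 4^(-1) mod 5 = 2

j = 2 (mod 5)


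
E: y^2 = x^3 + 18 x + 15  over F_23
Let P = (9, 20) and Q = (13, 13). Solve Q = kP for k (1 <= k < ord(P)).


Enumerate multiples of P until we hit Q = (13, 13):
  1P = (9, 20)
  2P = (17, 6)
  3P = (13, 10)
  4P = (13, 13)
Match found at i = 4.

k = 4


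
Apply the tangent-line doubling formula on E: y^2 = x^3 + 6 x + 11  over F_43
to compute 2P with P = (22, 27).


Doubling: s = (3 x1^2 + a) / (2 y1)
s = (3*22^2 + 6) / (2*27) mod 43 = 27
x3 = s^2 - 2 x1 mod 43 = 27^2 - 2*22 = 40
y3 = s (x1 - x3) - y1 mod 43 = 27 * (22 - 40) - 27 = 3

2P = (40, 3)


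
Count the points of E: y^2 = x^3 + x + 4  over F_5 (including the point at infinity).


For each x in F_5, count y with y^2 = x^3 + 1 x + 4 mod 5:
  x = 0: RHS = 4, y in [2, 3]  -> 2 point(s)
  x = 1: RHS = 1, y in [1, 4]  -> 2 point(s)
  x = 2: RHS = 4, y in [2, 3]  -> 2 point(s)
  x = 3: RHS = 4, y in [2, 3]  -> 2 point(s)
Affine points: 8. Add the point at infinity: total = 9.

#E(F_5) = 9


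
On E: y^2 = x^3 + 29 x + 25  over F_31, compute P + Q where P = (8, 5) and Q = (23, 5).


P != Q, so use the chord formula.
s = (y2 - y1) / (x2 - x1) = (0) / (15) mod 31 = 0
x3 = s^2 - x1 - x2 mod 31 = 0^2 - 8 - 23 = 0
y3 = s (x1 - x3) - y1 mod 31 = 0 * (8 - 0) - 5 = 26

P + Q = (0, 26)


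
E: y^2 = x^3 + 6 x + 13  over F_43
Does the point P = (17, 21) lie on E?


Check whether y^2 = x^3 + 6 x + 13 (mod 43) for (x, y) = (17, 21).
LHS: y^2 = 21^2 mod 43 = 11
RHS: x^3 + 6 x + 13 = 17^3 + 6*17 + 13 mod 43 = 40
LHS != RHS

No, not on the curve


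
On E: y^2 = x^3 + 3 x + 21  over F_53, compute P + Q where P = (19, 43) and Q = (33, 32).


P != Q, so use the chord formula.
s = (y2 - y1) / (x2 - x1) = (42) / (14) mod 53 = 3
x3 = s^2 - x1 - x2 mod 53 = 3^2 - 19 - 33 = 10
y3 = s (x1 - x3) - y1 mod 53 = 3 * (19 - 10) - 43 = 37

P + Q = (10, 37)


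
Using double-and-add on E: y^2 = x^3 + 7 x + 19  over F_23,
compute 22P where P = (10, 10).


k = 22 = 10110_2 (binary, LSB first: 01101)
Double-and-add from P = (10, 10):
  bit 0 = 0: acc unchanged = O
  bit 1 = 1: acc = O + (5, 15) = (5, 15)
  bit 2 = 1: acc = (5, 15) + (8, 9) = (14, 3)
  bit 3 = 0: acc unchanged = (14, 3)
  bit 4 = 1: acc = (14, 3) + (15, 7) = (10, 13)

22P = (10, 13)


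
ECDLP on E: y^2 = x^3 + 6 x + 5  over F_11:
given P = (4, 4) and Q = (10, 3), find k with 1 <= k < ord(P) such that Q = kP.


Enumerate multiples of P until we hit Q = (10, 3):
  1P = (4, 4)
  2P = (8, 2)
  3P = (2, 6)
  4P = (6, 9)
  5P = (10, 3)
Match found at i = 5.

k = 5


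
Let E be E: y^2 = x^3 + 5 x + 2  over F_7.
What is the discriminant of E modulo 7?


4 a^3 + 27 b^2 = 4*5^3 + 27*2^2 = 500 + 108 = 608
Delta = -16 * (608) = -9728
Delta mod 7 = 2

Delta = 2 (mod 7)


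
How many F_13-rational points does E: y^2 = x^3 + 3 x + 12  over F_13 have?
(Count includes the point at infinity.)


For each x in F_13, count y with y^2 = x^3 + 3 x + 12 mod 13:
  x = 0: RHS = 12, y in [5, 8]  -> 2 point(s)
  x = 1: RHS = 3, y in [4, 9]  -> 2 point(s)
  x = 2: RHS = 0, y in [0]  -> 1 point(s)
  x = 3: RHS = 9, y in [3, 10]  -> 2 point(s)
  x = 4: RHS = 10, y in [6, 7]  -> 2 point(s)
  x = 5: RHS = 9, y in [3, 10]  -> 2 point(s)
  x = 6: RHS = 12, y in [5, 8]  -> 2 point(s)
  x = 7: RHS = 12, y in [5, 8]  -> 2 point(s)
  x = 9: RHS = 1, y in [1, 12]  -> 2 point(s)
Affine points: 17. Add the point at infinity: total = 18.

#E(F_13) = 18


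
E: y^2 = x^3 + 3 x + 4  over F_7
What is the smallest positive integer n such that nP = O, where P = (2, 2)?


Compute successive multiples of P until we hit O:
  1P = (2, 2)
  2P = (0, 2)
  3P = (5, 5)
  4P = (1, 6)
  5P = (6, 0)
  6P = (1, 1)
  7P = (5, 2)
  8P = (0, 5)
  ... (continuing to 10P)
  10P = O

ord(P) = 10


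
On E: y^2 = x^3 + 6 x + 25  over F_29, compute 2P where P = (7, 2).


Doubling: s = (3 x1^2 + a) / (2 y1)
s = (3*7^2 + 6) / (2*2) mod 29 = 2
x3 = s^2 - 2 x1 mod 29 = 2^2 - 2*7 = 19
y3 = s (x1 - x3) - y1 mod 29 = 2 * (7 - 19) - 2 = 3

2P = (19, 3)


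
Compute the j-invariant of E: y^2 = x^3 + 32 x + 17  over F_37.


Delta = -16(4 a^3 + 27 b^2) mod 37 = 35
-1728 * (4 a)^3 = -1728 * (4*32)^3 mod 37 = 23
j = 23 * 35^(-1) mod 37 = 7

j = 7 (mod 37)


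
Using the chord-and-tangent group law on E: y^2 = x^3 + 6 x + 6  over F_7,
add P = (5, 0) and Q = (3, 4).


P != Q, so use the chord formula.
s = (y2 - y1) / (x2 - x1) = (4) / (5) mod 7 = 5
x3 = s^2 - x1 - x2 mod 7 = 5^2 - 5 - 3 = 3
y3 = s (x1 - x3) - y1 mod 7 = 5 * (5 - 3) - 0 = 3

P + Q = (3, 3)


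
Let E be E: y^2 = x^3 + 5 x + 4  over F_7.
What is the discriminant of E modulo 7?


4 a^3 + 27 b^2 = 4*5^3 + 27*4^2 = 500 + 432 = 932
Delta = -16 * (932) = -14912
Delta mod 7 = 5

Delta = 5 (mod 7)


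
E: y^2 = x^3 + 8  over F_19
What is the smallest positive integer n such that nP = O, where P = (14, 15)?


Compute successive multiples of P until we hit O:
  1P = (14, 15)
  2P = (2, 15)
  3P = (3, 4)
  4P = (3, 15)
  5P = (2, 4)
  6P = (14, 4)
  7P = O

ord(P) = 7


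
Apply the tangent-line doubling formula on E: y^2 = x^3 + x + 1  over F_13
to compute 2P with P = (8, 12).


Doubling: s = (3 x1^2 + a) / (2 y1)
s = (3*8^2 + 1) / (2*12) mod 13 = 1
x3 = s^2 - 2 x1 mod 13 = 1^2 - 2*8 = 11
y3 = s (x1 - x3) - y1 mod 13 = 1 * (8 - 11) - 12 = 11

2P = (11, 11)


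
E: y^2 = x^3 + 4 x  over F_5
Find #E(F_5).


For each x in F_5, count y with y^2 = x^3 + 4 x + 0 mod 5:
  x = 0: RHS = 0, y in [0]  -> 1 point(s)
  x = 1: RHS = 0, y in [0]  -> 1 point(s)
  x = 2: RHS = 1, y in [1, 4]  -> 2 point(s)
  x = 3: RHS = 4, y in [2, 3]  -> 2 point(s)
  x = 4: RHS = 0, y in [0]  -> 1 point(s)
Affine points: 7. Add the point at infinity: total = 8.

#E(F_5) = 8


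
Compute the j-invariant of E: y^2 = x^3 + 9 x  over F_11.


Delta = -16(4 a^3 + 27 b^2) mod 11 = 6
-1728 * (4 a)^3 = -1728 * (4*9)^3 mod 11 = 6
j = 6 * 6^(-1) mod 11 = 1

j = 1 (mod 11)


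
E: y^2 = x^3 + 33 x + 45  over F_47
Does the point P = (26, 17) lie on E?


Check whether y^2 = x^3 + 33 x + 45 (mod 47) for (x, y) = (26, 17).
LHS: y^2 = 17^2 mod 47 = 7
RHS: x^3 + 33 x + 45 = 26^3 + 33*26 + 45 mod 47 = 8
LHS != RHS

No, not on the curve


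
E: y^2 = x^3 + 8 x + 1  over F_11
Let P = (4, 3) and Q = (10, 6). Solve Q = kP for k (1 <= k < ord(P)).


Enumerate multiples of P until we hit Q = (10, 6):
  1P = (4, 3)
  2P = (7, 2)
  3P = (5, 1)
  4P = (6, 1)
  5P = (2, 6)
  6P = (10, 6)
Match found at i = 6.

k = 6


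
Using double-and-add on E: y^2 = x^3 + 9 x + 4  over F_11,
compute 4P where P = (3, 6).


k = 4 = 100_2 (binary, LSB first: 001)
Double-and-add from P = (3, 6):
  bit 0 = 0: acc unchanged = O
  bit 1 = 0: acc unchanged = O
  bit 2 = 1: acc = O + (3, 6) = (3, 6)

4P = (3, 6)


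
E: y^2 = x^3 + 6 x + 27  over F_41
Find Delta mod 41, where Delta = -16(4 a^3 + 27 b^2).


4 a^3 + 27 b^2 = 4*6^3 + 27*27^2 = 864 + 19683 = 20547
Delta = -16 * (20547) = -328752
Delta mod 41 = 27

Delta = 27 (mod 41)


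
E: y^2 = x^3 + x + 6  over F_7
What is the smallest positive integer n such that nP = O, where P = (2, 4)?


Compute successive multiples of P until we hit O:
  1P = (2, 4)
  2P = (4, 5)
  3P = (3, 6)
  4P = (6, 2)
  5P = (1, 6)
  6P = (1, 1)
  7P = (6, 5)
  8P = (3, 1)
  ... (continuing to 11P)
  11P = O

ord(P) = 11


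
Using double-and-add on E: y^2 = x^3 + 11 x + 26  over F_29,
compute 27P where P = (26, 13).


k = 27 = 11011_2 (binary, LSB first: 11011)
Double-and-add from P = (26, 13):
  bit 0 = 1: acc = O + (26, 13) = (26, 13)
  bit 1 = 1: acc = (26, 13) + (15, 12) = (23, 11)
  bit 2 = 0: acc unchanged = (23, 11)
  bit 3 = 1: acc = (23, 11) + (10, 18) = (21, 8)
  bit 4 = 1: acc = (21, 8) + (18, 16) = (10, 11)

27P = (10, 11)


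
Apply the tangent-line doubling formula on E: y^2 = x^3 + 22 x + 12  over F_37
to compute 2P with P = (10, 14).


Doubling: s = (3 x1^2 + a) / (2 y1)
s = (3*10^2 + 22) / (2*14) mod 37 = 30
x3 = s^2 - 2 x1 mod 37 = 30^2 - 2*10 = 29
y3 = s (x1 - x3) - y1 mod 37 = 30 * (10 - 29) - 14 = 8

2P = (29, 8)


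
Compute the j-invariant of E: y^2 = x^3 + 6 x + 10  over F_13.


Delta = -16(4 a^3 + 27 b^2) mod 13 = 7
-1728 * (4 a)^3 = -1728 * (4*6)^3 mod 13 = 5
j = 5 * 7^(-1) mod 13 = 10

j = 10 (mod 13)


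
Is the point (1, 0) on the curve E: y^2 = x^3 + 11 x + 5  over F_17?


Check whether y^2 = x^3 + 11 x + 5 (mod 17) for (x, y) = (1, 0).
LHS: y^2 = 0^2 mod 17 = 0
RHS: x^3 + 11 x + 5 = 1^3 + 11*1 + 5 mod 17 = 0
LHS = RHS

Yes, on the curve


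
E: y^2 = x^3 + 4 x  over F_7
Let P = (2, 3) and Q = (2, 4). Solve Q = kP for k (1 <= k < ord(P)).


Enumerate multiples of P until we hit Q = (2, 4):
  1P = (2, 3)
  2P = (0, 0)
  3P = (2, 4)
Match found at i = 3.

k = 3


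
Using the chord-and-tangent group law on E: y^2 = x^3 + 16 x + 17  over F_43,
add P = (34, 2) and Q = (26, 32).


P != Q, so use the chord formula.
s = (y2 - y1) / (x2 - x1) = (30) / (35) mod 43 = 7
x3 = s^2 - x1 - x2 mod 43 = 7^2 - 34 - 26 = 32
y3 = s (x1 - x3) - y1 mod 43 = 7 * (34 - 32) - 2 = 12

P + Q = (32, 12)


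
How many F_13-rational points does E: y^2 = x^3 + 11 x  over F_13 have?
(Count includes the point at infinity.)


For each x in F_13, count y with y^2 = x^3 + 11 x + 0 mod 13:
  x = 0: RHS = 0, y in [0]  -> 1 point(s)
  x = 1: RHS = 12, y in [5, 8]  -> 2 point(s)
  x = 2: RHS = 4, y in [2, 11]  -> 2 point(s)
  x = 4: RHS = 4, y in [2, 11]  -> 2 point(s)
  x = 6: RHS = 9, y in [3, 10]  -> 2 point(s)
  x = 7: RHS = 4, y in [2, 11]  -> 2 point(s)
  x = 9: RHS = 9, y in [3, 10]  -> 2 point(s)
  x = 11: RHS = 9, y in [3, 10]  -> 2 point(s)
  x = 12: RHS = 1, y in [1, 12]  -> 2 point(s)
Affine points: 17. Add the point at infinity: total = 18.

#E(F_13) = 18


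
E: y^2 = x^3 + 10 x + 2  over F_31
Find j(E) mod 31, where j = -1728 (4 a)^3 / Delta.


Delta = -16(4 a^3 + 27 b^2) mod 31 = 23
-1728 * (4 a)^3 = -1728 * (4*10)^3 mod 31 = 4
j = 4 * 23^(-1) mod 31 = 15

j = 15 (mod 31)


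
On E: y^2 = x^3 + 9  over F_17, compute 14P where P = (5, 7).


k = 14 = 1110_2 (binary, LSB first: 0111)
Double-and-add from P = (5, 7):
  bit 0 = 0: acc unchanged = O
  bit 1 = 1: acc = O + (3, 11) = (3, 11)
  bit 2 = 1: acc = (3, 11) + (15, 16) = (0, 3)
  bit 3 = 1: acc = (0, 3) + (6, 15) = (15, 1)

14P = (15, 1)


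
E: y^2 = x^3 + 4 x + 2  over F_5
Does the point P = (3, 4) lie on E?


Check whether y^2 = x^3 + 4 x + 2 (mod 5) for (x, y) = (3, 4).
LHS: y^2 = 4^2 mod 5 = 1
RHS: x^3 + 4 x + 2 = 3^3 + 4*3 + 2 mod 5 = 1
LHS = RHS

Yes, on the curve


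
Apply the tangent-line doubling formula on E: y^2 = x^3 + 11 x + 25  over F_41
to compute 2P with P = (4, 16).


Doubling: s = (3 x1^2 + a) / (2 y1)
s = (3*4^2 + 11) / (2*16) mod 41 = 39
x3 = s^2 - 2 x1 mod 41 = 39^2 - 2*4 = 37
y3 = s (x1 - x3) - y1 mod 41 = 39 * (4 - 37) - 16 = 9

2P = (37, 9)


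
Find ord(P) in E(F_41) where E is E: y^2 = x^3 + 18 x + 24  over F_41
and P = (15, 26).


Compute successive multiples of P until we hit O:
  1P = (15, 26)
  2P = (3, 33)
  3P = (39, 29)
  4P = (12, 0)
  5P = (39, 12)
  6P = (3, 8)
  7P = (15, 15)
  8P = O

ord(P) = 8


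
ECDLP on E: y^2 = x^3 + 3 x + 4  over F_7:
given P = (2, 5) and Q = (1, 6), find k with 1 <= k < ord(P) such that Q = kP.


Enumerate multiples of P until we hit Q = (1, 6):
  1P = (2, 5)
  2P = (0, 5)
  3P = (5, 2)
  4P = (1, 1)
  5P = (6, 0)
  6P = (1, 6)
Match found at i = 6.

k = 6


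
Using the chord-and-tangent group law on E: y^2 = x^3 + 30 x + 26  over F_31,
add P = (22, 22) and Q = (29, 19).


P != Q, so use the chord formula.
s = (y2 - y1) / (x2 - x1) = (28) / (7) mod 31 = 4
x3 = s^2 - x1 - x2 mod 31 = 4^2 - 22 - 29 = 27
y3 = s (x1 - x3) - y1 mod 31 = 4 * (22 - 27) - 22 = 20

P + Q = (27, 20)


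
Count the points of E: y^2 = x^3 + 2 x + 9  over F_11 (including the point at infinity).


For each x in F_11, count y with y^2 = x^3 + 2 x + 9 mod 11:
  x = 0: RHS = 9, y in [3, 8]  -> 2 point(s)
  x = 1: RHS = 1, y in [1, 10]  -> 2 point(s)
  x = 3: RHS = 9, y in [3, 8]  -> 2 point(s)
  x = 4: RHS = 4, y in [2, 9]  -> 2 point(s)
  x = 5: RHS = 1, y in [1, 10]  -> 2 point(s)
  x = 7: RHS = 3, y in [5, 6]  -> 2 point(s)
  x = 8: RHS = 9, y in [3, 8]  -> 2 point(s)
Affine points: 14. Add the point at infinity: total = 15.

#E(F_11) = 15


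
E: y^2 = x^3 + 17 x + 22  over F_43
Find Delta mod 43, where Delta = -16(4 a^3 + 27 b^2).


4 a^3 + 27 b^2 = 4*17^3 + 27*22^2 = 19652 + 13068 = 32720
Delta = -16 * (32720) = -523520
Delta mod 43 = 5

Delta = 5 (mod 43)


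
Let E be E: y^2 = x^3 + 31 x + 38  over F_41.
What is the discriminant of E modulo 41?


4 a^3 + 27 b^2 = 4*31^3 + 27*38^2 = 119164 + 38988 = 158152
Delta = -16 * (158152) = -2530432
Delta mod 41 = 6

Delta = 6 (mod 41)


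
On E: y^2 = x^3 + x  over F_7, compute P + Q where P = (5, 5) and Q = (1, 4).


P != Q, so use the chord formula.
s = (y2 - y1) / (x2 - x1) = (6) / (3) mod 7 = 2
x3 = s^2 - x1 - x2 mod 7 = 2^2 - 5 - 1 = 5
y3 = s (x1 - x3) - y1 mod 7 = 2 * (5 - 5) - 5 = 2

P + Q = (5, 2)


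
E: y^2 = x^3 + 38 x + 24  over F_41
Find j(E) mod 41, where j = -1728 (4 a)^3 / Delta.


Delta = -16(4 a^3 + 27 b^2) mod 41 = 3
-1728 * (4 a)^3 = -1728 * (4*38)^3 mod 41 = 36
j = 36 * 3^(-1) mod 41 = 12

j = 12 (mod 41)


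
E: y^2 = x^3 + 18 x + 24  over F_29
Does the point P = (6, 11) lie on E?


Check whether y^2 = x^3 + 18 x + 24 (mod 29) for (x, y) = (6, 11).
LHS: y^2 = 11^2 mod 29 = 5
RHS: x^3 + 18 x + 24 = 6^3 + 18*6 + 24 mod 29 = 0
LHS != RHS

No, not on the curve


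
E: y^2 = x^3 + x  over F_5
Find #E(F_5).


For each x in F_5, count y with y^2 = x^3 + 1 x + 0 mod 5:
  x = 0: RHS = 0, y in [0]  -> 1 point(s)
  x = 2: RHS = 0, y in [0]  -> 1 point(s)
  x = 3: RHS = 0, y in [0]  -> 1 point(s)
Affine points: 3. Add the point at infinity: total = 4.

#E(F_5) = 4


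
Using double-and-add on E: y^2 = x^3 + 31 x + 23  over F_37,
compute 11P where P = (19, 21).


k = 11 = 1011_2 (binary, LSB first: 1101)
Double-and-add from P = (19, 21):
  bit 0 = 1: acc = O + (19, 21) = (19, 21)
  bit 1 = 1: acc = (19, 21) + (10, 1) = (7, 18)
  bit 2 = 0: acc unchanged = (7, 18)
  bit 3 = 1: acc = (7, 18) + (26, 33) = (16, 8)

11P = (16, 8)


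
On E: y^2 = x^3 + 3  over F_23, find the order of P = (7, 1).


Compute successive multiples of P until we hit O:
  1P = (7, 1)
  2P = (12, 11)
  3P = (8, 20)
  4P = (1, 21)
  5P = (21, 15)
  6P = (19, 10)
  7P = (22, 5)
  8P = (0, 7)
  ... (continuing to 24P)
  24P = O

ord(P) = 24


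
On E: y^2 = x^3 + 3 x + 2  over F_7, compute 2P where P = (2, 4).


Doubling: s = (3 x1^2 + a) / (2 y1)
s = (3*2^2 + 3) / (2*4) mod 7 = 1
x3 = s^2 - 2 x1 mod 7 = 1^2 - 2*2 = 4
y3 = s (x1 - x3) - y1 mod 7 = 1 * (2 - 4) - 4 = 1

2P = (4, 1)


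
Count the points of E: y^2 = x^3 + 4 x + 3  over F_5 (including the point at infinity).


For each x in F_5, count y with y^2 = x^3 + 4 x + 3 mod 5:
  x = 2: RHS = 4, y in [2, 3]  -> 2 point(s)
Affine points: 2. Add the point at infinity: total = 3.

#E(F_5) = 3


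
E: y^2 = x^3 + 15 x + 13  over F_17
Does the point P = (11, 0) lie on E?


Check whether y^2 = x^3 + 15 x + 13 (mod 17) for (x, y) = (11, 0).
LHS: y^2 = 0^2 mod 17 = 0
RHS: x^3 + 15 x + 13 = 11^3 + 15*11 + 13 mod 17 = 13
LHS != RHS

No, not on the curve


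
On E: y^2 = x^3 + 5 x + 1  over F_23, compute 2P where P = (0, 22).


Doubling: s = (3 x1^2 + a) / (2 y1)
s = (3*0^2 + 5) / (2*22) mod 23 = 9
x3 = s^2 - 2 x1 mod 23 = 9^2 - 2*0 = 12
y3 = s (x1 - x3) - y1 mod 23 = 9 * (0 - 12) - 22 = 8

2P = (12, 8)


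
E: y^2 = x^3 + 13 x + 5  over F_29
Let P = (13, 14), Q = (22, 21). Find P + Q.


P != Q, so use the chord formula.
s = (y2 - y1) / (x2 - x1) = (7) / (9) mod 29 = 4
x3 = s^2 - x1 - x2 mod 29 = 4^2 - 13 - 22 = 10
y3 = s (x1 - x3) - y1 mod 29 = 4 * (13 - 10) - 14 = 27

P + Q = (10, 27)


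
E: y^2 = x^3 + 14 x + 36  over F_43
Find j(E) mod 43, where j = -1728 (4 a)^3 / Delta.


Delta = -16(4 a^3 + 27 b^2) mod 43 = 27
-1728 * (4 a)^3 = -1728 * (4*14)^3 mod 43 = 11
j = 11 * 27^(-1) mod 43 = 2

j = 2 (mod 43)


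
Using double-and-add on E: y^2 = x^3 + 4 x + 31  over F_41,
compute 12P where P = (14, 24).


k = 12 = 1100_2 (binary, LSB first: 0011)
Double-and-add from P = (14, 24):
  bit 0 = 0: acc unchanged = O
  bit 1 = 0: acc unchanged = O
  bit 2 = 1: acc = O + (37, 19) = (37, 19)
  bit 3 = 1: acc = (37, 19) + (26, 9) = (10, 13)

12P = (10, 13)


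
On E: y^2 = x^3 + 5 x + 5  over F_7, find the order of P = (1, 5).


Compute successive multiples of P until we hit O:
  1P = (1, 5)
  2P = (2, 4)
  3P = (5, 6)
  4P = (5, 1)
  5P = (2, 3)
  6P = (1, 2)
  7P = O

ord(P) = 7


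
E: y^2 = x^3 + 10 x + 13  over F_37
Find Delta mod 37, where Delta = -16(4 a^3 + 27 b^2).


4 a^3 + 27 b^2 = 4*10^3 + 27*13^2 = 4000 + 4563 = 8563
Delta = -16 * (8563) = -137008
Delta mod 37 = 3

Delta = 3 (mod 37)


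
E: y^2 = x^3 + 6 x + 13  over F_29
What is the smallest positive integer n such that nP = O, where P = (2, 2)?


Compute successive multiples of P until we hit O:
  1P = (2, 2)
  2P = (9, 10)
  3P = (27, 15)
  4P = (16, 0)
  5P = (27, 14)
  6P = (9, 19)
  7P = (2, 27)
  8P = O

ord(P) = 8


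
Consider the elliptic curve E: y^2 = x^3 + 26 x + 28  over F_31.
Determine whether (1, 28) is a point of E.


Check whether y^2 = x^3 + 26 x + 28 (mod 31) for (x, y) = (1, 28).
LHS: y^2 = 28^2 mod 31 = 9
RHS: x^3 + 26 x + 28 = 1^3 + 26*1 + 28 mod 31 = 24
LHS != RHS

No, not on the curve


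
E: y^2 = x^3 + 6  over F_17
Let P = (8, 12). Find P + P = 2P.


Doubling: s = (3 x1^2 + a) / (2 y1)
s = (3*8^2 + 0) / (2*12) mod 17 = 8
x3 = s^2 - 2 x1 mod 17 = 8^2 - 2*8 = 14
y3 = s (x1 - x3) - y1 mod 17 = 8 * (8 - 14) - 12 = 8

2P = (14, 8)
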